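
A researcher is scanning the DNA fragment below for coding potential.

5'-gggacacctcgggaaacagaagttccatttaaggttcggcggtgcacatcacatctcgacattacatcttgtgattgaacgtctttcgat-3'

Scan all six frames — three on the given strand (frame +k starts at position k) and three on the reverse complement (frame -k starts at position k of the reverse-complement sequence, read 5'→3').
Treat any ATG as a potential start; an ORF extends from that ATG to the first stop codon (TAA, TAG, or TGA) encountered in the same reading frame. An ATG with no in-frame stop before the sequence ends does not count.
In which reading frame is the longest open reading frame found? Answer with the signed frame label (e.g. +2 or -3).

-3

Reverse complement (5'→3'): ATCGAAAGACGTTCAATCACAAGATGTAATGTCGAGATGTGATGTGCACCGCCGAACCTTAAATGGAACTTCTGTTTCCCGAGGTGTCCC
Frame +1: GGG ACA CCT CGG GAA ACA GAA GTT CCA TTT AAG GTT CGG CGG TGC ACA TCA CAT CTC GAC ATT ACA TCT TGT GAT TGA ACG TCT TTC GAT — no ATG→stop ORF.
Frame +2: GGA CAC CTC GGG AAA CAG AAG TTC CAT TTA AGG TTC GGC GGT GCA CAT CAC ATC TCG ACA TTA CAT CTT GTG ATT GAA CGT CTT TCG — no ATG→stop ORF.
Frame +3: GAC ACC TCG GGA AAC AGA AGT TCC ATT TAA GGT TCG GCG GTG CAC ATC ACA TCT CGA CAT TAC ATC TTG TGA TTG AAC GTC TTT CGA — no ATG→stop ORF.
Frame -1: ATC GAA AGA CGT TCA ATC ACA AGA TGT AAT GTC GAG ATG TGA TGT GCA CCG CCG AAC CTT AAA TGG AAC TTC TGT TTC CCG AGG TGT CCC — ATG at 37, stop TGA at 40 → 6 nt.
Frame -2: TCG AAA GAC GTT CAA TCA CAA GAT GTA ATG TCG AGA TGT GAT GTG CAC CGC CGA ACC TTA AAT GGA ACT TCT GTT TCC CGA GGT GTC — no ATG→stop ORF.
Frame -3: CGA AAG ACG TTC AAT CAC AAG ATG TAA TGT CGA GAT GTG ATG TGC ACC GCC GAA CCT TAA ATG GAA CTT CTG TTT CCC GAG GTG TCC — ATG at 24, stop TAA at 27 → 6 nt; ATG at 42, stop TAA at 60 → 21 nt.
Longest ORF is 21 nt in frame -3 (positions 42–62).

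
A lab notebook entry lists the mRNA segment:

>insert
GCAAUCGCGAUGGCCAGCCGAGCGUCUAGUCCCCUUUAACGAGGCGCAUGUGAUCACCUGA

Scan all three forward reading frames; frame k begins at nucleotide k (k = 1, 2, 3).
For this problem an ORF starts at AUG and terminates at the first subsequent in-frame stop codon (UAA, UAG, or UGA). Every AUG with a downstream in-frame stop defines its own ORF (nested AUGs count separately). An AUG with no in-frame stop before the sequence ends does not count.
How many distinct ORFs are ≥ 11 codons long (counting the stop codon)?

Frame 1: GCA AUC GCG AUG GCC AGC CGA GCG UCU AGU CCC CUU UAA CGA GGC GCA UGU GAU CAC CUG — AUG at 10, stop UAA at 37 → 30 nt.
Frame 2: CAA UCG CGA UGG CCA GCC GAG CGU CUA GUC CCC UUU AAC GAG GCG CAU GUG AUC ACC UGA — no AUG→stop ORF.
Frame 3: AAU CGC GAU GGC CAG CCG AGC GUC UAG UCC CCU UUA ACG AGG CGC AUG UGA UCA CCU — AUG at 48, stop UGA at 51 → 6 nt.
No ORF reaches 11 codons. Count = 0.

0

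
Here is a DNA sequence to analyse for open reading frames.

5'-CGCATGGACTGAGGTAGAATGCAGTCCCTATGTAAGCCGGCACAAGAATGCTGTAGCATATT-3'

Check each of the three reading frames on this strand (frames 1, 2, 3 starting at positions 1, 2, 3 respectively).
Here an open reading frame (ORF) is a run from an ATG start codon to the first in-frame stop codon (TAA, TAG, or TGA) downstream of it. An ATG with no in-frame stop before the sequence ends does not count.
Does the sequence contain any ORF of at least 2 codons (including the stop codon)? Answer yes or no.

Frame 1: CGC ATG GAC TGA GGT AGA ATG CAG TCC CTA TGT AAG CCG GCA CAA GAA TGC TGT AGC ATA — ATG at 4, stop TGA at 10 → 9 nt.
Frame 2: GCA TGG ACT GAG GTA GAA TGC AGT CCC TAT GTA AGC CGG CAC AAG AAT GCT GTA GCA TAT — no ATG→stop ORF.
Frame 3: CAT GGA CTG AGG TAG AAT GCA GTC CCT ATG TAA GCC GGC ACA AGA ATG CTG TAG CAT ATT — ATG at 30, stop TAA at 33 → 6 nt; ATG at 48, stop TAG at 54 → 9 nt.
Frame 1 has an ORF of 3 codons (positions 4–12) ≥ 2, so yes.

yes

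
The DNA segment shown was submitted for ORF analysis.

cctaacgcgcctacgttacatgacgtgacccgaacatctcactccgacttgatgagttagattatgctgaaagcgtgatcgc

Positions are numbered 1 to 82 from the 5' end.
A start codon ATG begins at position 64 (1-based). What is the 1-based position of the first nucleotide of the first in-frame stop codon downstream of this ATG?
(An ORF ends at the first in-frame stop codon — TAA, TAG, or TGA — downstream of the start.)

76

Codons from position 64: ATG (64–66), CTG (67–69), AAA (70–72), GCG (73–75), TGA (76–78).
TGA is a stop codon; it begins at position 76.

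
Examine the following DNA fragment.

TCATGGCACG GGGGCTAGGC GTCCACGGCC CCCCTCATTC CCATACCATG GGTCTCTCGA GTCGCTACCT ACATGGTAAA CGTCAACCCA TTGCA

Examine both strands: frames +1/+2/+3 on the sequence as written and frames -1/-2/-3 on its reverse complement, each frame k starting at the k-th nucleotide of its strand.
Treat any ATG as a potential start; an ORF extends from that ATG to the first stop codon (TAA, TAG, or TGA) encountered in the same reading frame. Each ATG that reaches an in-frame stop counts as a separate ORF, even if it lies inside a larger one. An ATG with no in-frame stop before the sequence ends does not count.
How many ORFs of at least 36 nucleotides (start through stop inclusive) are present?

Reverse complement (5'→3'): TGCAATGGGTTGACGTTTACCATGTAGGTAGCGACTCGAGAGACCCATGGTATGGGAATGAGGGGGGCCGTGGACGCCTAGCCCCCGTGCCATGA
Frame +1: TCA TGG CAC GGG GGC TAG GCG TCC ACG GCC CCC CTC ATT CCC ATA CCA TGG GTC TCT CGA GTC GCT ACC TAC ATG GTA AAC GTC AAC CCA TTG — no ATG→stop ORF.
Frame +2: CAT GGC ACG GGG GCT AGG CGT CCA CGG CCC CCC TCA TTC CCA TAC CAT GGG TCT CTC GAG TCG CTA CCT ACA TGG TAA ACG TCA ACC CAT TGC — no ATG→stop ORF.
Frame +3: ATG GCA CGG GGG CTA GGC GTC CAC GGC CCC CCT CAT TCC CAT ACC ATG GGT CTC TCG AGT CGC TAC CTA CAT GGT AAA CGT CAA CCC ATT GCA — no ATG→stop ORF.
Frame -1: TGC AAT GGG TTG ACG TTT ACC ATG TAG GTA GCG ACT CGA GAG ACC CAT GGT ATG GGA ATG AGG GGG GCC GTG GAC GCC TAG CCC CCG TGC CAT — ATG at 22, stop TAG at 25 → 6 nt; ATG at 52, stop TAG at 79 → 30 nt; ATG at 58, stop TAG at 79 → 24 nt.
Frame -2: GCA ATG GGT TGA CGT TTA CCA TGT AGG TAG CGA CTC GAG AGA CCC ATG GTA TGG GAA TGA GGG GGG CCG TGG ACG CCT AGC CCC CGT GCC ATG — ATG at 5, stop TGA at 11 → 9 nt; ATG at 47, stop TGA at 59 → 15 nt.
Frame -3: CAA TGG GTT GAC GTT TAC CAT GTA GGT AGC GAC TCG AGA GAC CCA TGG TAT GGG AAT GAG GGG GGC CGT GGA CGC CTA GCC CCC GTG CCA TGA — no ATG→stop ORF.
No ORF reaches 36 nucleotides. Count = 0.

0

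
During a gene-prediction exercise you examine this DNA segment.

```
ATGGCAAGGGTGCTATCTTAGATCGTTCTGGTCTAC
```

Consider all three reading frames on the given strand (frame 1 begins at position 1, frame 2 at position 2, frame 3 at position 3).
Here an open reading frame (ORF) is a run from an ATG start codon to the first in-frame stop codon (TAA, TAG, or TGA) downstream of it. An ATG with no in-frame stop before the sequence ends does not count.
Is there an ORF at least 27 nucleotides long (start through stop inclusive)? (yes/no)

Frame 1: ATG GCA AGG GTG CTA TCT TAG ATC GTT CTG GTC TAC — ATG at 1, stop TAG at 19 → 21 nt.
Frame 2: TGG CAA GGG TGC TAT CTT AGA TCG TTC TGG TCT — no ATG→stop ORF.
Frame 3: GGC AAG GGT GCT ATC TTA GAT CGT TCT GGT CTA — no ATG→stop ORF.
Largest ORF found is 21 nucleotides < 27, so no.

no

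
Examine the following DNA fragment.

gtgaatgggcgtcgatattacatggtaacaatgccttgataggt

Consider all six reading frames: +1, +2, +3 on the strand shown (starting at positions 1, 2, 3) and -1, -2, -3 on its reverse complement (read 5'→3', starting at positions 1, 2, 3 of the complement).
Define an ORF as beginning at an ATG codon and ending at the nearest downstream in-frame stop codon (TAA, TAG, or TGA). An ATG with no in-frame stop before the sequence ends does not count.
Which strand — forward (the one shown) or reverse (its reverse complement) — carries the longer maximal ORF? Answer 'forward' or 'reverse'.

forward

Reverse complement (5'→3'): ACCTATCAAGGCATTGTTACCATGTAATATCGACGCCCATTCAC
Frame +1: GTG AAT GGG CGT CGA TAT TAC ATG GTA ACA ATG CCT TGA TAG — ATG at 22, stop TGA at 37 → 18 nt; ATG at 31, stop TGA at 37 → 9 nt.
Frame +2: TGA ATG GGC GTC GAT ATT ACA TGG TAA CAA TGC CTT GAT AGG — ATG at 5, stop TAA at 26 → 24 nt.
Frame +3: GAA TGG GCG TCG ATA TTA CAT GGT AAC AAT GCC TTG ATA GGT — no ATG→stop ORF.
Frame -1: ACC TAT CAA GGC ATT GTT ACC ATG TAA TAT CGA CGC CCA TTC — ATG at 22, stop TAA at 25 → 6 nt.
Frame -2: CCT ATC AAG GCA TTG TTA CCA TGT AAT ATC GAC GCC CAT TCA — no ATG→stop ORF.
Frame -3: CTA TCA AGG CAT TGT TAC CAT GTA ATA TCG ACG CCC ATT CAC — no ATG→stop ORF.
Forward-strand max 24 nt; reverse-strand max 6 nt. The forward strand has the longer ORF.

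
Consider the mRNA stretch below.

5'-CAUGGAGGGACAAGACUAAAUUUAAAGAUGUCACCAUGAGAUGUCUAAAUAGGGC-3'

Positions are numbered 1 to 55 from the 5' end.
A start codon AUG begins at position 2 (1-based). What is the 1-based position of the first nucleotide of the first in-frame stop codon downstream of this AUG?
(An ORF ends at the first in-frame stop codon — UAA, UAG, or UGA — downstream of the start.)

Codons from position 2: AUG (2–4), GAG (5–7), GGA (8–10), CAA (11–13), GAC (14–16), UAA (17–19).
UAA is a stop codon; it begins at position 17.

17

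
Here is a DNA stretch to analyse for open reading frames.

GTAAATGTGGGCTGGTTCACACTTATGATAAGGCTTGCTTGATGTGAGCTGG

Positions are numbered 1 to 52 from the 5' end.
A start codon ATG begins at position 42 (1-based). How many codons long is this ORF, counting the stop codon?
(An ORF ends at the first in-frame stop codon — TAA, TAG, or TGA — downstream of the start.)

2

Codons from position 42: ATG (42–44), TGA (45–47).
TGA is the first in-frame stop; that's 2 codons including the stop.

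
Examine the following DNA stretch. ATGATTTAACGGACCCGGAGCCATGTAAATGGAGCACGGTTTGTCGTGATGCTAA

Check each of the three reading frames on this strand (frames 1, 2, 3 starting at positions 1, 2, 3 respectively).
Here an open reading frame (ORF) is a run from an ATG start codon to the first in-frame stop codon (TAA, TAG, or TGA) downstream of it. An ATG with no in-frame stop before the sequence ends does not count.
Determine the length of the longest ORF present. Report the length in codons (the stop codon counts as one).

Frame 1: ATG ATT TAA CGG ACC CGG AGC CAT GTA AAT GGA GCA CGG TTT GTC GTG ATG CTA — ATG at 1, stop TAA at 7 → 9 nt.
Frame 2: TGA TTT AAC GGA CCC GGA GCC ATG TAA ATG GAG CAC GGT TTG TCG TGA TGC TAA — ATG at 23, stop TAA at 26 → 6 nt; ATG at 29, stop TGA at 47 → 21 nt.
Frame 3: GAT TTA ACG GAC CCG GAG CCA TGT AAA TGG AGC ACG GTT TGT CGT GAT GCT — no ATG→stop ORF.
Longest: frame 2, positions 29–49, 21 nt = 7 codons = 6 aa. → 7 codons.

7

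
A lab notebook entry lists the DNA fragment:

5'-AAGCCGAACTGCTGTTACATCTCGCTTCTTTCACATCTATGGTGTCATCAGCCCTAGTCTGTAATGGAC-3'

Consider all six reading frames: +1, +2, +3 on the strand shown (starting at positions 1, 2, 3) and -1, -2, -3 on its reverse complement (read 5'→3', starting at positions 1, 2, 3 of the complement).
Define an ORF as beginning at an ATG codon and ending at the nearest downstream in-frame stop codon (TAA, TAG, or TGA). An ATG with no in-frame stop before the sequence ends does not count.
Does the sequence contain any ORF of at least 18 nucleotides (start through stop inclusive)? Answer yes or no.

Reverse complement (5'→3'): GTCCATTACAGACTAGGGCTGATGACACCATAGATGTGAAAGAAGCGAGATGTAACAGCAGTTCGGCTT
Frame +1: AAG CCG AAC TGC TGT TAC ATC TCG CTT CTT TCA CAT CTA TGG TGT CAT CAG CCC TAG TCT GTA ATG GAC — no ATG→stop ORF.
Frame +2: AGC CGA ACT GCT GTT ACA TCT CGC TTC TTT CAC ATC TAT GGT GTC ATC AGC CCT AGT CTG TAA TGG — no ATG→stop ORF.
Frame +3: GCC GAA CTG CTG TTA CAT CTC GCT TCT TTC ACA TCT ATG GTG TCA TCA GCC CTA GTC TGT AAT GGA — no ATG→stop ORF.
Frame -1: GTC CAT TAC AGA CTA GGG CTG ATG ACA CCA TAG ATG TGA AAG AAG CGA GAT GTA ACA GCA GTT CGG CTT — ATG at 22, stop TAG at 31 → 12 nt; ATG at 34, stop TGA at 37 → 6 nt.
Frame -2: TCC ATT ACA GAC TAG GGC TGA TGA CAC CAT AGA TGT GAA AGA AGC GAG ATG TAA CAG CAG TTC GGC — ATG at 50, stop TAA at 53 → 6 nt.
Frame -3: CCA TTA CAG ACT AGG GCT GAT GAC ACC ATA GAT GTG AAA GAA GCG AGA TGT AAC AGC AGT TCG GCT — no ATG→stop ORF.
Largest ORF found is 12 nucleotides < 18, so no.

no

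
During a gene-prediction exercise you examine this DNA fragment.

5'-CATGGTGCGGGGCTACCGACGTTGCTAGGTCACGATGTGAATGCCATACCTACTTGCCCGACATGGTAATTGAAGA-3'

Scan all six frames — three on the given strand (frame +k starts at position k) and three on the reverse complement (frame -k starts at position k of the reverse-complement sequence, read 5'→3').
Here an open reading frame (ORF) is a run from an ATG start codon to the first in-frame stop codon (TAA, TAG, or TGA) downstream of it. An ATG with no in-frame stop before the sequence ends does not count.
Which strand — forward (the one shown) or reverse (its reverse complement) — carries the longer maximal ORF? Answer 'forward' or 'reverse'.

forward

Reverse complement (5'→3'): TCTTCAATTACCATGTCGGGCAAGTAGGTATGGCATTCACATCGTGACCTAGCAACGTCGGTAGCCCCGCACCATG
Frame +1: CAT GGT GCG GGG CTA CCG ACG TTG CTA GGT CAC GAT GTG AAT GCC ATA CCT ACT TGC CCG ACA TGG TAA TTG AAG — no ATG→stop ORF.
Frame +2: ATG GTG CGG GGC TAC CGA CGT TGC TAG GTC ACG ATG TGA ATG CCA TAC CTA CTT GCC CGA CAT GGT AAT TGA AGA — ATG at 2, stop TAG at 26 → 27 nt; ATG at 35, stop TGA at 38 → 6 nt; ATG at 41, stop TGA at 71 → 33 nt.
Frame +3: TGG TGC GGG GCT ACC GAC GTT GCT AGG TCA CGA TGT GAA TGC CAT ACC TAC TTG CCC GAC ATG GTA ATT GAA — no ATG→stop ORF.
Frame -1: TCT TCA ATT ACC ATG TCG GGC AAG TAG GTA TGG CAT TCA CAT CGT GAC CTA GCA ACG TCG GTA GCC CCG CAC CAT — ATG at 13, stop TAG at 25 → 15 nt.
Frame -2: CTT CAA TTA CCA TGT CGG GCA AGT AGG TAT GGC ATT CAC ATC GTG ACC TAG CAA CGT CGG TAG CCC CGC ACC ATG — no ATG→stop ORF.
Frame -3: TTC AAT TAC CAT GTC GGG CAA GTA GGT ATG GCA TTC ACA TCG TGA CCT AGC AAC GTC GGT AGC CCC GCA CCA — ATG at 30, stop TGA at 45 → 18 nt.
Forward-strand max 33 nt; reverse-strand max 18 nt. The forward strand has the longer ORF.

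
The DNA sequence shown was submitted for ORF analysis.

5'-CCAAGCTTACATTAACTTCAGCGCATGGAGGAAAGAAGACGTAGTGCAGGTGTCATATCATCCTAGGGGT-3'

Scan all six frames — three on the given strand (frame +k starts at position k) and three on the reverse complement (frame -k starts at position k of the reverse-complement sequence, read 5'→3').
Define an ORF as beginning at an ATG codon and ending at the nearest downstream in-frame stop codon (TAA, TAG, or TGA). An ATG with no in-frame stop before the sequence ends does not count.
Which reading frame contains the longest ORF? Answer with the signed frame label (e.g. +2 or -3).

Reverse complement (5'→3'): ACCCCTAGGATGATATGACACCTGCACTACGTCTTCTTTCCTCCATGCGCTGAAGTTAATGTAAGCTTGG
Frame +1: CCA AGC TTA CAT TAA CTT CAG CGC ATG GAG GAA AGA AGA CGT AGT GCA GGT GTC ATA TCA TCC TAG GGG — ATG at 25, stop TAG at 64 → 42 nt.
Frame +2: CAA GCT TAC ATT AAC TTC AGC GCA TGG AGG AAA GAA GAC GTA GTG CAG GTG TCA TAT CAT CCT AGG GGT — no ATG→stop ORF.
Frame +3: AAG CTT ACA TTA ACT TCA GCG CAT GGA GGA AAG AAG ACG TAG TGC AGG TGT CAT ATC ATC CTA GGG — no ATG→stop ORF.
Frame -1: ACC CCT AGG ATG ATA TGA CAC CTG CAC TAC GTC TTC TTT CCT CCA TGC GCT GAA GTT AAT GTA AGC TTG — ATG at 10, stop TGA at 16 → 9 nt.
Frame -2: CCC CTA GGA TGA TAT GAC ACC TGC ACT ACG TCT TCT TTC CTC CAT GCG CTG AAG TTA ATG TAA GCT TGG — ATG at 59, stop TAA at 62 → 6 nt.
Frame -3: CCC TAG GAT GAT ATG ACA CCT GCA CTA CGT CTT CTT TCC TCC ATG CGC TGA AGT TAA TGT AAG CTT — ATG at 15, stop TGA at 51 → 39 nt; ATG at 45, stop TGA at 51 → 9 nt.
Longest ORF is 42 nt in frame +1 (positions 25–66).

+1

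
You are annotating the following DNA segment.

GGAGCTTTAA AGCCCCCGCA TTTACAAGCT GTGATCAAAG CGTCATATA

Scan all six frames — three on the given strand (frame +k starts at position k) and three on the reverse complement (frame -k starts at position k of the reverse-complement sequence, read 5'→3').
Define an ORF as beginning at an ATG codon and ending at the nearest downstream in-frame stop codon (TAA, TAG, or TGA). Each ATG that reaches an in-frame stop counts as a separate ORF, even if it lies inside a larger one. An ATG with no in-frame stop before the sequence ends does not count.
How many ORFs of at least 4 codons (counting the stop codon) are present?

2

Reverse complement (5'→3'): TATATGACGCTTTGATCACAGCTTGTAAATGCGGGGGCTTTAAAGCTCC
Frame +1: GGA GCT TTA AAG CCC CCG CAT TTA CAA GCT GTG ATC AAA GCG TCA TAT — no ATG→stop ORF.
Frame +2: GAG CTT TAA AGC CCC CGC ATT TAC AAG CTG TGA TCA AAG CGT CAT ATA — no ATG→stop ORF.
Frame +3: AGC TTT AAA GCC CCC GCA TTT ACA AGC TGT GAT CAA AGC GTC ATA — no ATG→stop ORF.
Frame -1: TAT ATG ACG CTT TGA TCA CAG CTT GTA AAT GCG GGG GCT TTA AAG CTC — ATG at 4, stop TGA at 13 → 12 nt.
Frame -2: ATA TGA CGC TTT GAT CAC AGC TTG TAA ATG CGG GGG CTT TAA AGC TCC — ATG at 29, stop TAA at 41 → 15 nt.
Frame -3: TAT GAC GCT TTG ATC ACA GCT TGT AAA TGC GGG GGC TTT AAA GCT — no ATG→stop ORF.
ORFs ≥ 4 codons: frame -1 4–15 (4 codons), frame -2 29–43 (5 codons). Count = 2.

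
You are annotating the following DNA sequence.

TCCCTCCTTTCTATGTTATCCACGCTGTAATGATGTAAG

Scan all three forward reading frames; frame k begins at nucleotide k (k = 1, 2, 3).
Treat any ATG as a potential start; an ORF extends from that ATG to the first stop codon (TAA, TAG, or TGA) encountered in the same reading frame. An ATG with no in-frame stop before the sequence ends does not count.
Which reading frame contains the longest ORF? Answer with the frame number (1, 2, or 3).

1

Frame 1: TCC CTC CTT TCT ATG TTA TCC ACG CTG TAA TGA TGT AAG — ATG at 13, stop TAA at 28 → 18 nt.
Frame 2: CCC TCC TTT CTA TGT TAT CCA CGC TGT AAT GAT GTA — no ATG→stop ORF.
Frame 3: CCT CCT TTC TAT GTT ATC CAC GCT GTA ATG ATG TAA — ATG at 30, stop TAA at 36 → 9 nt; ATG at 33, stop TAA at 36 → 6 nt.
Longest ORF is 18 nt in frame 1 (positions 13–30).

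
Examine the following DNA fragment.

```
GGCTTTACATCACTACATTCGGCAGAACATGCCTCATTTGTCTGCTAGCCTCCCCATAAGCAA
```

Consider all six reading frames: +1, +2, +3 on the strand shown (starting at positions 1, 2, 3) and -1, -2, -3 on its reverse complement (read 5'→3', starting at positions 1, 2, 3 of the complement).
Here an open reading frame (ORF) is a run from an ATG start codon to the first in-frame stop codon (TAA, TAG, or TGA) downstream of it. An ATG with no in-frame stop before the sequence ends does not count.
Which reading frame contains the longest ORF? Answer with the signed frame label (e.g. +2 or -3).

Reverse complement (5'→3'): TTGCTTATGGGGAGGCTAGCAGACAAATGAGGCATGTTCTGCCGAATGTAGTGATGTAAAGCC
Frame +1: GGC TTT ACA TCA CTA CAT TCG GCA GAA CAT GCC TCA TTT GTC TGC TAG CCT CCC CAT AAG CAA — no ATG→stop ORF.
Frame +2: GCT TTA CAT CAC TAC ATT CGG CAG AAC ATG CCT CAT TTG TCT GCT AGC CTC CCC ATA AGC — no ATG→stop ORF.
Frame +3: CTT TAC ATC ACT ACA TTC GGC AGA ACA TGC CTC ATT TGT CTG CTA GCC TCC CCA TAA GCA — no ATG→stop ORF.
Frame -1: TTG CTT ATG GGG AGG CTA GCA GAC AAA TGA GGC ATG TTC TGC CGA ATG TAG TGA TGT AAA GCC — ATG at 7, stop TGA at 28 → 24 nt; ATG at 34, stop TAG at 49 → 18 nt; ATG at 46, stop TAG at 49 → 6 nt.
Frame -2: TGC TTA TGG GGA GGC TAG CAG ACA AAT GAG GCA TGT TCT GCC GAA TGT AGT GAT GTA AAG — no ATG→stop ORF.
Frame -3: GCT TAT GGG GAG GCT AGC AGA CAA ATG AGG CAT GTT CTG CCG AAT GTA GTG ATG TAA AGC — ATG at 27, stop TAA at 57 → 33 nt; ATG at 54, stop TAA at 57 → 6 nt.
Longest ORF is 33 nt in frame -3 (positions 27–59).

-3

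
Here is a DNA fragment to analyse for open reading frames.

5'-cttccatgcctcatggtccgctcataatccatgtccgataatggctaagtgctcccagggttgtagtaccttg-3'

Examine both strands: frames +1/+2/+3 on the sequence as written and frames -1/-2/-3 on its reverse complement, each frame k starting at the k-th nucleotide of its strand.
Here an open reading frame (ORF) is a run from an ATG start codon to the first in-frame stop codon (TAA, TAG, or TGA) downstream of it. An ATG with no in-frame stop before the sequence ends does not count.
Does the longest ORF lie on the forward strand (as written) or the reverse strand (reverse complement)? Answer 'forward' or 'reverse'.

Reverse complement (5'→3'): CAAGGTACTACAACCCTGGGAGCACTTAGCCATTATCGGACATGGATTATGAGCGGACCATGAGGCATGGAAG
Frame +1: CTT CCA TGC CTC ATG GTC CGC TCA TAA TCC ATG TCC GAT AAT GGC TAA GTG CTC CCA GGG TTG TAG TAC CTT — ATG at 13, stop TAA at 25 → 15 nt; ATG at 31, stop TAA at 46 → 18 nt.
Frame +2: TTC CAT GCC TCA TGG TCC GCT CAT AAT CCA TGT CCG ATA ATG GCT AAG TGC TCC CAG GGT TGT AGT ACC TTG — no ATG→stop ORF.
Frame +3: TCC ATG CCT CAT GGT CCG CTC ATA ATC CAT GTC CGA TAA TGG CTA AGT GCT CCC AGG GTT GTA GTA CCT — ATG at 6, stop TAA at 39 → 36 nt.
Frame -1: CAA GGT ACT ACA ACC CTG GGA GCA CTT AGC CAT TAT CGG ACA TGG ATT ATG AGC GGA CCA TGA GGC ATG GAA — ATG at 49, stop TGA at 61 → 15 nt.
Frame -2: AAG GTA CTA CAA CCC TGG GAG CAC TTA GCC ATT ATC GGA CAT GGA TTA TGA GCG GAC CAT GAG GCA TGG AAG — no ATG→stop ORF.
Frame -3: AGG TAC TAC AAC CCT GGG AGC ACT TAG CCA TTA TCG GAC ATG GAT TAT GAG CGG ACC ATG AGG CAT GGA — no ATG→stop ORF.
Forward-strand max 36 nt; reverse-strand max 15 nt. The forward strand has the longer ORF.

forward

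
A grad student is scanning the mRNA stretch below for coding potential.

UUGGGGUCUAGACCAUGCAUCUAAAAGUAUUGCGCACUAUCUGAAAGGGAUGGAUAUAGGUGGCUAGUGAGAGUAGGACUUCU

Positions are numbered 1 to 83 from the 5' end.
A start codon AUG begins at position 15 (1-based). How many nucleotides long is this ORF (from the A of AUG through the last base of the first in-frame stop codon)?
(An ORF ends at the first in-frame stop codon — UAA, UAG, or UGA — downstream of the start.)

30

Codons from position 15: AUG (15–17), CAU (18–20), CUA (21–23), AAA (24–26), GUA (27–29), UUG (30–32), CGC (33–35), ACU (36–38), AUC (39–41), UGA (42–44).
UGA is the first in-frame stop; ORF spans 15–44, 30 nucleotides.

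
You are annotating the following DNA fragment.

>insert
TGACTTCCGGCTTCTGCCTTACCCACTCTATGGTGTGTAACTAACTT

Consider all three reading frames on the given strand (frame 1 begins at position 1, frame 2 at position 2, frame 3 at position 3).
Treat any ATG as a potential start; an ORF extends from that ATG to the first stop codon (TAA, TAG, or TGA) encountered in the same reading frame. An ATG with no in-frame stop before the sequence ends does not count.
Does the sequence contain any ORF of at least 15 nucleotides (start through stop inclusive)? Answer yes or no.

yes

Frame 1: TGA CTT CCG GCT TCT GCC TTA CCC ACT CTA TGG TGT GTA ACT AAC — no ATG→stop ORF.
Frame 2: GAC TTC CGG CTT CTG CCT TAC CCA CTC TAT GGT GTG TAA CTA ACT — no ATG→stop ORF.
Frame 3: ACT TCC GGC TTC TGC CTT ACC CAC TCT ATG GTG TGT AAC TAA CTT — ATG at 30, stop TAA at 42 → 15 nt.
Frame 3 has an ORF of 15 nucleotides (positions 30–44) ≥ 15, so yes.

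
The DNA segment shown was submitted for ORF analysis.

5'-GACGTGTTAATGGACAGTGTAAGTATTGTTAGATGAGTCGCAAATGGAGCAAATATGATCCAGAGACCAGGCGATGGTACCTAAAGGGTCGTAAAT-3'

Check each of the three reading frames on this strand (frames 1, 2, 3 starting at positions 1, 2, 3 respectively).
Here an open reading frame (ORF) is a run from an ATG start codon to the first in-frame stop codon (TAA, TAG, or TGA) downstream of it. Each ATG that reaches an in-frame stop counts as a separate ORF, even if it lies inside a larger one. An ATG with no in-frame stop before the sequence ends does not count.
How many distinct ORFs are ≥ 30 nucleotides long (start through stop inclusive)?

Frame 1: GAC GTG TTA ATG GAC AGT GTA AGT ATT GTT AGA TGA GTC GCA AAT GGA GCA AAT ATG ATC CAG AGA CCA GGC GAT GGT ACC TAA AGG GTC GTA AAT — ATG at 10, stop TGA at 34 → 27 nt; ATG at 55, stop TAA at 82 → 30 nt.
Frame 2: ACG TGT TAA TGG ACA GTG TAA GTA TTG TTA GAT GAG TCG CAA ATG GAG CAA ATA TGA TCC AGA GAC CAG GCG ATG GTA CCT AAA GGG TCG TAA — ATG at 44, stop TGA at 56 → 15 nt; ATG at 74, stop TAA at 92 → 21 nt.
Frame 3: CGT GTT AAT GGA CAG TGT AAG TAT TGT TAG ATG AGT CGC AAA TGG AGC AAA TAT GAT CCA GAG ACC AGG CGA TGG TAC CTA AAG GGT CGT AAA — no ATG→stop ORF.
ORFs ≥ 30 nucleotides: frame 1 55–84 (30 nucleotides). Count = 1.

1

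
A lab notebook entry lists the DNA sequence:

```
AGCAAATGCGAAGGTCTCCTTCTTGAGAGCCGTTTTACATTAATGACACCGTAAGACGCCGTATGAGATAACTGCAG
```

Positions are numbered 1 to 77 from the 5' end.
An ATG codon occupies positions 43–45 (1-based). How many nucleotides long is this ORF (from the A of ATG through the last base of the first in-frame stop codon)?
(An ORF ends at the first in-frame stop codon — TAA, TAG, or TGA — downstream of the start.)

12

Codons from position 43: ATG (43–45), ACA (46–48), CCG (49–51), TAA (52–54).
TAA is the first in-frame stop; ORF spans 43–54, 12 nucleotides.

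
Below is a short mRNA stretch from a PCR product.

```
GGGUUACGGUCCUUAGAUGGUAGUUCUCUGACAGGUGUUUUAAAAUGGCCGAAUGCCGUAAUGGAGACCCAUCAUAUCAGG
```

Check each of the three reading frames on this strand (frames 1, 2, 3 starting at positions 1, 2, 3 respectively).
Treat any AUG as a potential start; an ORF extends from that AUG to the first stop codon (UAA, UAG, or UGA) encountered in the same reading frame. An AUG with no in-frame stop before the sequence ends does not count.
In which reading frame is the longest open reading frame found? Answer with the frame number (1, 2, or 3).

Frame 1: GGG UUA CGG UCC UUA GAU GGU AGU UCU CUG ACA GGU GUU UUA AAA UGG CCG AAU GCC GUA AUG GAG ACC CAU CAU AUC AGG — no AUG→stop ORF.
Frame 2: GGU UAC GGU CCU UAG AUG GUA GUU CUC UGA CAG GUG UUU UAA AAU GGC CGA AUG CCG UAA UGG AGA CCC AUC AUA UCA — AUG at 17, stop UGA at 29 → 15 nt; AUG at 53, stop UAA at 59 → 9 nt.
Frame 3: GUU ACG GUC CUU AGA UGG UAG UUC UCU GAC AGG UGU UUU AAA AUG GCC GAA UGC CGU AAU GGA GAC CCA UCA UAU CAG — no AUG→stop ORF.
Longest ORF is 15 nt in frame 2 (positions 17–31).

2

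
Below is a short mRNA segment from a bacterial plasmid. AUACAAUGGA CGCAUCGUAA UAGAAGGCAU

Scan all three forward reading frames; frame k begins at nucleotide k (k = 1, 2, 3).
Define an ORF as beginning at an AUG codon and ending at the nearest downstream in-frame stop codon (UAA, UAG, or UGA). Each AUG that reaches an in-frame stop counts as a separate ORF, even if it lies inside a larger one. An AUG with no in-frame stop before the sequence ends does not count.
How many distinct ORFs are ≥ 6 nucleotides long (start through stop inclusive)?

Frame 1: AUA CAA UGG ACG CAU CGU AAU AGA AGG CAU — no AUG→stop ORF.
Frame 2: UAC AAU GGA CGC AUC GUA AUA GAA GGC — no AUG→stop ORF.
Frame 3: ACA AUG GAC GCA UCG UAA UAG AAG GCA — AUG at 6, stop UAA at 18 → 15 nt.
ORFs ≥ 6 nucleotides: frame 3 6–20 (15 nucleotides). Count = 1.

1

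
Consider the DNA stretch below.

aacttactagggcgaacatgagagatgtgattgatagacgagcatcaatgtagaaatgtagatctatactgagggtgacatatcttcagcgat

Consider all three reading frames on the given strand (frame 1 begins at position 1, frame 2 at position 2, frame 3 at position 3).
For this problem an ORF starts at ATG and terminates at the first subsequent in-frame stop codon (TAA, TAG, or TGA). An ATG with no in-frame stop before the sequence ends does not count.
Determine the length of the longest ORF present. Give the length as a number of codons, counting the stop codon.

Frame 1: AAC TTA CTA GGG CGA ACA TGA GAG ATG TGA TTG ATA GAC GAG CAT CAA TGT AGA AAT GTA GAT CTA TAC TGA GGG TGA CAT ATC TTC AGC GAT — ATG at 25, stop TGA at 28 → 6 nt.
Frame 2: ACT TAC TAG GGC GAA CAT GAG AGA TGT GAT TGA TAG ACG AGC ATC AAT GTA GAA ATG TAG ATC TAT ACT GAG GGT GAC ATA TCT TCA GCG — ATG at 56, stop TAG at 59 → 6 nt.
Frame 3: CTT ACT AGG GCG AAC ATG AGA GAT GTG ATT GAT AGA CGA GCA TCA ATG TAG AAA TGT AGA TCT ATA CTG AGG GTG ACA TAT CTT CAG CGA — ATG at 18, stop TAG at 51 → 36 nt; ATG at 48, stop TAG at 51 → 6 nt.
Longest: frame 3, positions 18–53, 36 nt = 12 codons = 11 aa. → 12 codons.

12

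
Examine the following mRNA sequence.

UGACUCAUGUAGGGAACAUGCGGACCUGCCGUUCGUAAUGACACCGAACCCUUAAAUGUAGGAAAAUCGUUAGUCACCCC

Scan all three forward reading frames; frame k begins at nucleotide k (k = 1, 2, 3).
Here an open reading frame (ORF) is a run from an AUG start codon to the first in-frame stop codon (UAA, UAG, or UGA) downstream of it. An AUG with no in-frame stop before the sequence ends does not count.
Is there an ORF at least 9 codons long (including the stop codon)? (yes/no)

no

Frame 1: UGA CUC AUG UAG GGA ACA UGC GGA CCU GCC GUU CGU AAU GAC ACC GAA CCC UUA AAU GUA GGA AAA UCG UUA GUC ACC — AUG at 7, stop UAG at 10 → 6 nt.
Frame 2: GAC UCA UGU AGG GAA CAU GCG GAC CUG CCG UUC GUA AUG ACA CCG AAC CCU UAA AUG UAG GAA AAU CGU UAG UCA CCC — AUG at 38, stop UAA at 53 → 18 nt; AUG at 56, stop UAG at 59 → 6 nt.
Frame 3: ACU CAU GUA GGG AAC AUG CGG ACC UGC CGU UCG UAA UGA CAC CGA ACC CUU AAA UGU AGG AAA AUC GUU AGU CAC CCC — AUG at 18, stop UAA at 36 → 21 nt.
Largest ORF found is 7 codons < 9, so no.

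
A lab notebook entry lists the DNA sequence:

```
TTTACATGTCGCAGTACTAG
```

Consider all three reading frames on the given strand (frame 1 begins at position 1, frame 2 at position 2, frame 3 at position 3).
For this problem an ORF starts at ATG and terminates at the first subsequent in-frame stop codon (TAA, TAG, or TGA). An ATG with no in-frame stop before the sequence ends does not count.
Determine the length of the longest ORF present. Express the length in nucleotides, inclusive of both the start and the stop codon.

Frame 1: TTT ACA TGT CGC AGT ACT — no ATG→stop ORF.
Frame 2: TTA CAT GTC GCA GTA CTA — no ATG→stop ORF.
Frame 3: TAC ATG TCG CAG TAC TAG — ATG at 6, stop TAG at 18 → 15 nt.
Longest: frame 3, positions 6–20, 15 nt = 5 codons = 4 aa. → 15 nucleotides.

15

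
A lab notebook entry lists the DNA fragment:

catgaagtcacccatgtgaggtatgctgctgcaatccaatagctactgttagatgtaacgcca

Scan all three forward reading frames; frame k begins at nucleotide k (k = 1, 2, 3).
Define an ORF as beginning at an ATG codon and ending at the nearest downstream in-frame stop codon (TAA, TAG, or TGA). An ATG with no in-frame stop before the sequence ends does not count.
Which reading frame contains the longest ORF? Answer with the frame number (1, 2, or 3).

Frame 1: CAT GAA GTC ACC CAT GTG AGG TAT GCT GCT GCA ATC CAA TAG CTA CTG TTA GAT GTA ACG CCA — no ATG→stop ORF.
Frame 2: ATG AAG TCA CCC ATG TGA GGT ATG CTG CTG CAA TCC AAT AGC TAC TGT TAG ATG TAA CGC — ATG at 2, stop TGA at 17 → 18 nt; ATG at 14, stop TGA at 17 → 6 nt; ATG at 23, stop TAG at 50 → 30 nt; ATG at 53, stop TAA at 56 → 6 nt.
Frame 3: TGA AGT CAC CCA TGT GAG GTA TGC TGC TGC AAT CCA ATA GCT ACT GTT AGA TGT AAC GCC — no ATG→stop ORF.
Longest ORF is 30 nt in frame 2 (positions 23–52).

2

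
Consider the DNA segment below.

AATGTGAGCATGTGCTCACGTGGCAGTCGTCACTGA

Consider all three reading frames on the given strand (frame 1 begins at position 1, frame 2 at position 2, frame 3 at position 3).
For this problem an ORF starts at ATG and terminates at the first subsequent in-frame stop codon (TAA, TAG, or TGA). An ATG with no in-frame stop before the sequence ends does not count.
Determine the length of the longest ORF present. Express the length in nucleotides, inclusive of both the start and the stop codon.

Frame 1: AAT GTG AGC ATG TGC TCA CGT GGC AGT CGT CAC TGA — ATG at 10, stop TGA at 34 → 27 nt.
Frame 2: ATG TGA GCA TGT GCT CAC GTG GCA GTC GTC ACT — ATG at 2, stop TGA at 5 → 6 nt.
Frame 3: TGT GAG CAT GTG CTC ACG TGG CAG TCG TCA CTG — no ATG→stop ORF.
Longest: frame 1, positions 10–36, 27 nt = 9 codons = 8 aa. → 27 nucleotides.

27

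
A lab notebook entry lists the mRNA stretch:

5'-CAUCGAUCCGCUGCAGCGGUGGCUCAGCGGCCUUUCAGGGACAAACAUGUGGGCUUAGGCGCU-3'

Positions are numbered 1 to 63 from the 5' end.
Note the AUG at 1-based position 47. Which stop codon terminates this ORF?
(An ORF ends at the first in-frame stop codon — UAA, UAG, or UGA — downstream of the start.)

UAG

Codons from position 47: AUG (47–49), UGG (50–52), GCU (53–55), UAG (56–58).
The first in-frame stop codon is UAG.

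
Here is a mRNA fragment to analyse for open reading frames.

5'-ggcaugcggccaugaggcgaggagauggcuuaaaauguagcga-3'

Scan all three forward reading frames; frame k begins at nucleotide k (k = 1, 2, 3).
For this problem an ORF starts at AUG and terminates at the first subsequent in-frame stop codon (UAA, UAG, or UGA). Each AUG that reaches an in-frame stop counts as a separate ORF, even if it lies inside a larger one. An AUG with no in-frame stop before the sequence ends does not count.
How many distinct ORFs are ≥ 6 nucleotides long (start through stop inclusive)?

3

Frame 1: GGC AUG CGG CCA UGA GGC GAG GAG AUG GCU UAA AAU GUA GCG — AUG at 4, stop UGA at 13 → 12 nt; AUG at 25, stop UAA at 31 → 9 nt.
Frame 2: GCA UGC GGC CAU GAG GCG AGG AGA UGG CUU AAA AUG UAG CGA — AUG at 35, stop UAG at 38 → 6 nt.
Frame 3: CAU GCG GCC AUG AGG CGA GGA GAU GGC UUA AAA UGU AGC — no AUG→stop ORF.
ORFs ≥ 6 nucleotides: frame 1 4–15 (12 nucleotides), frame 1 25–33 (9 nucleotides), frame 2 35–40 (6 nucleotides). Count = 3.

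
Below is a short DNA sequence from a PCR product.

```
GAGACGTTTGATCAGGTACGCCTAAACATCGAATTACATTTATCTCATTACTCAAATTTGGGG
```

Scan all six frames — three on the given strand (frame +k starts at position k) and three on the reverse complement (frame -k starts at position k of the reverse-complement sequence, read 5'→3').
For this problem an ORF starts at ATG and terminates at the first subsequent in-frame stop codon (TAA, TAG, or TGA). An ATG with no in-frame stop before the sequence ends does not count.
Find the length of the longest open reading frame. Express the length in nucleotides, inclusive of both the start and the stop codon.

Reverse complement (5'→3'): CCCCAAATTTGAGTAATGAGATAAATGTAATTCGATGTTTAGGCGTACCTGATCAAACGTCTC
Frame +1: GAG ACG TTT GAT CAG GTA CGC CTA AAC ATC GAA TTA CAT TTA TCT CAT TAC TCA AAT TTG GGG — no ATG→stop ORF.
Frame +2: AGA CGT TTG ATC AGG TAC GCC TAA ACA TCG AAT TAC ATT TAT CTC ATT ACT CAA ATT TGG — no ATG→stop ORF.
Frame +3: GAC GTT TGA TCA GGT ACG CCT AAA CAT CGA ATT ACA TTT ATC TCA TTA CTC AAA TTT GGG — no ATG→stop ORF.
Frame -1: CCC CAA ATT TGA GTA ATG AGA TAA ATG TAA TTC GAT GTT TAG GCG TAC CTG ATC AAA CGT CTC — ATG at 16, stop TAA at 22 → 9 nt; ATG at 25, stop TAA at 28 → 6 nt.
Frame -2: CCC AAA TTT GAG TAA TGA GAT AAA TGT AAT TCG ATG TTT AGG CGT ACC TGA TCA AAC GTC — ATG at 35, stop TGA at 50 → 18 nt.
Frame -3: CCA AAT TTG AGT AAT GAG ATA AAT GTA ATT CGA TGT TTA GGC GTA CCT GAT CAA ACG TCT — no ATG→stop ORF.
Longest: frame -2, positions 35–52, 18 nt = 6 codons = 5 aa. → 18 nucleotides.

18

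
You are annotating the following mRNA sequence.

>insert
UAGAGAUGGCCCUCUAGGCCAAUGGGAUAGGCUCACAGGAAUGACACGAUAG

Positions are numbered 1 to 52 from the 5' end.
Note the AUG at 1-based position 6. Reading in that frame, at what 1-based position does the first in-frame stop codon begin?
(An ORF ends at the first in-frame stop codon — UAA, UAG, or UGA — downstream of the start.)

Codons from position 6: AUG (6–8), GCC (9–11), CUC (12–14), UAG (15–17).
UAG is a stop codon; it begins at position 15.

15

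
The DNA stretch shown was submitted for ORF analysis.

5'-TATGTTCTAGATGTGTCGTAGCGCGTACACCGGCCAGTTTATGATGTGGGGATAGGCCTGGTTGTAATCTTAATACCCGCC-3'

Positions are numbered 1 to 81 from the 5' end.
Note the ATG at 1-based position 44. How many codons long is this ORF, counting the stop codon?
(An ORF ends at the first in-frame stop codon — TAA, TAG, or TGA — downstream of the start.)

4

Codons from position 44: ATG (44–46), TGG (47–49), GGA (50–52), TAG (53–55).
TAG is the first in-frame stop; that's 4 codons including the stop.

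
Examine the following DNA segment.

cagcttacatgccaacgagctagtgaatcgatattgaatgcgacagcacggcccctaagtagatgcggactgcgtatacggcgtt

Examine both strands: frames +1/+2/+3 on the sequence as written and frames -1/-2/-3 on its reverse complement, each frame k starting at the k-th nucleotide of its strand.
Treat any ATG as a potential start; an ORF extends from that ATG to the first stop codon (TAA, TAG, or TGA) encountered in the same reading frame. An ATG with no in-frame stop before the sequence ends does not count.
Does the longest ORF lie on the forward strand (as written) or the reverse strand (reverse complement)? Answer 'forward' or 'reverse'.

forward

Reverse complement (5'→3'): AACGCCGTATACGCAGTCCGCATCTACTTAGGGGCCGTGCTGTCGCATTCAATATCGATTCACTAGCTCGTTGGCATGTAAGCTG
Frame +1: CAG CTT ACA TGC CAA CGA GCT AGT GAA TCG ATA TTG AAT GCG ACA GCA CGG CCC CTA AGT AGA TGC GGA CTG CGT ATA CGG CGT — no ATG→stop ORF.
Frame +2: AGC TTA CAT GCC AAC GAG CTA GTG AAT CGA TAT TGA ATG CGA CAG CAC GGC CCC TAA GTA GAT GCG GAC TGC GTA TAC GGC GTT — ATG at 38, stop TAA at 56 → 21 nt.
Frame +3: GCT TAC ATG CCA ACG AGC TAG TGA ATC GAT ATT GAA TGC GAC AGC ACG GCC CCT AAG TAG ATG CGG ACT GCG TAT ACG GCG — ATG at 9, stop TAG at 21 → 15 nt.
Frame -1: AAC GCC GTA TAC GCA GTC CGC ATC TAC TTA GGG GCC GTG CTG TCG CAT TCA ATA TCG ATT CAC TAG CTC GTT GGC ATG TAA GCT — ATG at 76, stop TAA at 79 → 6 nt.
Frame -2: ACG CCG TAT ACG CAG TCC GCA TCT ACT TAG GGG CCG TGC TGT CGC ATT CAA TAT CGA TTC ACT AGC TCG TTG GCA TGT AAG CTG — no ATG→stop ORF.
Frame -3: CGC CGT ATA CGC AGT CCG CAT CTA CTT AGG GGC CGT GCT GTC GCA TTC AAT ATC GAT TCA CTA GCT CGT TGG CAT GTA AGC — no ATG→stop ORF.
Forward-strand max 21 nt; reverse-strand max 6 nt. The forward strand has the longer ORF.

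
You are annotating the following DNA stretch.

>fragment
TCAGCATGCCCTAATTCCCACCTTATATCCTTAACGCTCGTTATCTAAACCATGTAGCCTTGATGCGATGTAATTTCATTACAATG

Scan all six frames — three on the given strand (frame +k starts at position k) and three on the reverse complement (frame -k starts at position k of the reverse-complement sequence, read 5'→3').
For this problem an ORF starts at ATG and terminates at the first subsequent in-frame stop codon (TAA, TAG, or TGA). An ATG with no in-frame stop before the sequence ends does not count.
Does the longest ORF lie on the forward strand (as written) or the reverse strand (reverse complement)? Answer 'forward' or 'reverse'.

reverse

Reverse complement (5'→3'): CATTGTAATGAAATTACATCGCATCAAGGCTACATGGTTTAGATAACGAGCGTTAAGGATATAAGGTGGGAATTAGGGCATGCTGA
Frame +1: TCA GCA TGC CCT AAT TCC CAC CTT ATA TCC TTA ACG CTC GTT ATC TAA ACC ATG TAG CCT TGA TGC GAT GTA ATT TCA TTA CAA — ATG at 52, stop TAG at 55 → 6 nt.
Frame +2: CAG CAT GCC CTA ATT CCC ACC TTA TAT CCT TAA CGC TCG TTA TCT AAA CCA TGT AGC CTT GAT GCG ATG TAA TTT CAT TAC AAT — ATG at 68, stop TAA at 71 → 6 nt.
Frame +3: AGC ATG CCC TAA TTC CCA CCT TAT ATC CTT AAC GCT CGT TAT CTA AAC CAT GTA GCC TTG ATG CGA TGT AAT TTC ATT ACA ATG — ATG at 6, stop TAA at 12 → 9 nt.
Frame -1: CAT TGT AAT GAA ATT ACA TCG CAT CAA GGC TAC ATG GTT TAG ATA ACG AGC GTT AAG GAT ATA AGG TGG GAA TTA GGG CAT GCT — ATG at 34, stop TAG at 40 → 9 nt.
Frame -2: ATT GTA ATG AAA TTA CAT CGC ATC AAG GCT ACA TGG TTT AGA TAA CGA GCG TTA AGG ATA TAA GGT GGG AAT TAG GGC ATG CTG — ATG at 8, stop TAA at 44 → 39 nt.
Frame -3: TTG TAA TGA AAT TAC ATC GCA TCA AGG CTA CAT GGT TTA GAT AAC GAG CGT TAA GGA TAT AAG GTG GGA ATT AGG GCA TGC TGA — no ATG→stop ORF.
Forward-strand max 9 nt; reverse-strand max 39 nt. The reverse strand has the longer ORF.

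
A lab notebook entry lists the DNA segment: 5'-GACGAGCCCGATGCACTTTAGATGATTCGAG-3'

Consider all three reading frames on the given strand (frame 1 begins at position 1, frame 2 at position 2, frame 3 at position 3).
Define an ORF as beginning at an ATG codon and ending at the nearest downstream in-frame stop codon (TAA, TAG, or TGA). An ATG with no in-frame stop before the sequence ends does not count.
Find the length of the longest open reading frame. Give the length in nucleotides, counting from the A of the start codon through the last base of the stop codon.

Frame 1: GAC GAG CCC GAT GCA CTT TAG ATG ATT CGA — no ATG→stop ORF.
Frame 2: ACG AGC CCG ATG CAC TTT AGA TGA TTC GAG — ATG at 11, stop TGA at 23 → 15 nt.
Frame 3: CGA GCC CGA TGC ACT TTA GAT GAT TCG — no ATG→stop ORF.
Longest: frame 2, positions 11–25, 15 nt = 5 codons = 4 aa. → 15 nucleotides.

15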